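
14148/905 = 15+573/905 = 15.63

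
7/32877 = 7/32877 = 0.00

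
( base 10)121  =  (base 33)3m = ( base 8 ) 171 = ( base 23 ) 56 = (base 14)89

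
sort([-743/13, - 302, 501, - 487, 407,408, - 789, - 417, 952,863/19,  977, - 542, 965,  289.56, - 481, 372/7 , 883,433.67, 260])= [ - 789 , - 542,  -  487, - 481, - 417, - 302, - 743/13, 863/19, 372/7,260  ,  289.56,407,408,433.67, 501, 883, 952,965,  977 ]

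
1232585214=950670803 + 281914411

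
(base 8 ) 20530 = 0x2158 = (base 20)116g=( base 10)8536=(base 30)9eg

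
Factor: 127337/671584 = 2^( - 5 )*7^1*31^( - 1)*677^ ( - 1 )* 18191^1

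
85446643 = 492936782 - 407490139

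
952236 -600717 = 351519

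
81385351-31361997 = 50023354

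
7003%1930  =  1213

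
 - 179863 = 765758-945621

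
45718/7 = 45718/7 = 6531.14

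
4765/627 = 7+376/627 = 7.60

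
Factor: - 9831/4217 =-3^1 *29^1*113^1*4217^ ( - 1)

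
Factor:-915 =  - 3^1*5^1*61^1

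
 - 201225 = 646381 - 847606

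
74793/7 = 74793/7= 10684.71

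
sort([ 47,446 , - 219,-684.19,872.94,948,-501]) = [  -  684.19, - 501, - 219,47,446,872.94,948]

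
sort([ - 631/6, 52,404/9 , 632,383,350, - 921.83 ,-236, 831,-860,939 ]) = [ - 921.83, - 860,- 236 ,-631/6,404/9,52,350, 383,  632,831 , 939 ]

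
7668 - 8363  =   - 695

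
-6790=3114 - 9904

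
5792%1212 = 944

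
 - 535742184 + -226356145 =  - 762098329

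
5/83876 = 5/83876 =0.00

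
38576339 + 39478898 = 78055237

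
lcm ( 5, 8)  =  40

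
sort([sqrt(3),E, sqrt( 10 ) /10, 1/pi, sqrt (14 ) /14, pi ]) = [sqrt( 14 ) /14, sqrt( 10 ) /10, 1/pi, sqrt( 3 ), E, pi ] 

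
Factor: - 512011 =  - 512011^1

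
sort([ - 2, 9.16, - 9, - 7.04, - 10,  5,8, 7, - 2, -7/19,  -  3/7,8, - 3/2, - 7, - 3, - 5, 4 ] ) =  [  -  10, - 9, - 7.04, - 7,- 5, - 3, - 2, - 2, - 3/2, - 3/7, - 7/19, 4,  5, 7,8,  8 , 9.16 ] 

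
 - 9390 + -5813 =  - 15203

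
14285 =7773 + 6512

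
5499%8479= 5499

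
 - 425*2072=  - 880600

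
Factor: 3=3^1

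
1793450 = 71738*25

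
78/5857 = 78/5857 = 0.01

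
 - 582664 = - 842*692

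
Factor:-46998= - 2^1 * 3^2 * 7^1 * 373^1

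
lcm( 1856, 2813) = 180032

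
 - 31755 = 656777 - 688532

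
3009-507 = 2502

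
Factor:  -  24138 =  - 2^1*3^4*  149^1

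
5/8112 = 5/8112 = 0.00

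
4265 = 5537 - 1272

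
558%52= 38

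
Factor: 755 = 5^1*151^1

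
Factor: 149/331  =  149^1 * 331^( - 1) 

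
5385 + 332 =5717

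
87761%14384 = 1457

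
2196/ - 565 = -4  +  64/565 = -3.89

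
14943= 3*4981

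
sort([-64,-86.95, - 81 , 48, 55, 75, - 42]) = [ - 86.95,-81, - 64, - 42,  48,55, 75]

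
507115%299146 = 207969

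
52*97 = 5044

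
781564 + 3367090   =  4148654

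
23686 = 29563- 5877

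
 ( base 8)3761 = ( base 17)70A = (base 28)2gh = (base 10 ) 2033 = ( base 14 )A53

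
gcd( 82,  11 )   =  1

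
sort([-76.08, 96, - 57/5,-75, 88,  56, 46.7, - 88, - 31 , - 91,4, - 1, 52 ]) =[ - 91,-88, - 76.08  , - 75 ,- 31,-57/5,-1,4,46.7, 52, 56, 88, 96 ] 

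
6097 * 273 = 1664481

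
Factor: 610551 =3^3 *22613^1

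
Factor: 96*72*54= 373248 = 2^9*3^6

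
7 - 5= 2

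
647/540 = 1 + 107/540 =1.20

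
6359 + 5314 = 11673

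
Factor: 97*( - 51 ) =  - 4947 = - 3^1*17^1 * 97^1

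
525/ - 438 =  - 2 + 117/146=- 1.20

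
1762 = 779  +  983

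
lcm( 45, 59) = 2655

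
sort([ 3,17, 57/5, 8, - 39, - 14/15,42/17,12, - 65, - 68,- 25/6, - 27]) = [  -  68, - 65,- 39, - 27, - 25/6, - 14/15, 42/17 , 3, 8,  57/5 , 12, 17 ] 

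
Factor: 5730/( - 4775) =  - 6/5 =- 2^1*3^1*5^( - 1)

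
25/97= 25/97 = 0.26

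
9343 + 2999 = 12342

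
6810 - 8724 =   -  1914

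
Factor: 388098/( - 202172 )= - 2^(  -  1)*3^3*7187^1 * 50543^(- 1 ) = - 194049/101086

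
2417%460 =117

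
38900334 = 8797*4422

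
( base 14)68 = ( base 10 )92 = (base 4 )1130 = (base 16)5c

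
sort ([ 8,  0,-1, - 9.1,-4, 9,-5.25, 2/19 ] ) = [ - 9.1 , - 5.25, - 4,-1, 0, 2/19, 8, 9]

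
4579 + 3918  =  8497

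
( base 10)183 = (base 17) ad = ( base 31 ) 5S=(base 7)351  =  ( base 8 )267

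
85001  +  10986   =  95987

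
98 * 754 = 73892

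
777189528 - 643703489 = 133486039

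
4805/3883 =4805/3883 = 1.24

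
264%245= 19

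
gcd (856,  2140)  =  428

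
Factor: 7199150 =2^1*5^2*7^1*67^1 * 307^1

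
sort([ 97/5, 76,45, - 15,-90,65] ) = [ - 90,-15, 97/5,45, 65, 76]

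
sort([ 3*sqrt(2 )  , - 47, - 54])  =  [ - 54, - 47,3*sqrt( 2) ] 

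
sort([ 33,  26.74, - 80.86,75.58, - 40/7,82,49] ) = [ - 80.86,- 40/7, 26.74,33,49,  75.58, 82 ]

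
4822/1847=4822/1847 = 2.61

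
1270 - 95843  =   - 94573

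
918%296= 30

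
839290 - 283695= 555595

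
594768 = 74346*8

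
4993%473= 263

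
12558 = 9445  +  3113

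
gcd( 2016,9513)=63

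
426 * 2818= 1200468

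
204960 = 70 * 2928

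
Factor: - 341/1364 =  - 1/4 = - 2^( - 2)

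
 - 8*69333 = - 554664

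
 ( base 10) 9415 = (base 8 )22307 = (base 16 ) 24C7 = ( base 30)adp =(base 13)4393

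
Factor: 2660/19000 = 7/50 = 2^( - 1) *5^( - 2)*7^1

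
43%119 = 43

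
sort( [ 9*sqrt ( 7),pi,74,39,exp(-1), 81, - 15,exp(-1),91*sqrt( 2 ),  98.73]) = [ - 15 , exp(  -  1),exp(-1),  pi, 9*sqrt ( 7 ), 39,  74 , 81,  98.73, 91*sqrt(2 )]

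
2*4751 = 9502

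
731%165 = 71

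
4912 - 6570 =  - 1658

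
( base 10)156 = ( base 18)8c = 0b10011100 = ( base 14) B2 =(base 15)a6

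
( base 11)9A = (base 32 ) 3D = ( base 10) 109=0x6d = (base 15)74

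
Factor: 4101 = 3^1*1367^1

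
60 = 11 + 49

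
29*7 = 203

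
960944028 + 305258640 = 1266202668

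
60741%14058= 4509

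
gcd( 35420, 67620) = 3220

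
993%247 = 5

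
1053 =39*27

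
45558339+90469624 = 136027963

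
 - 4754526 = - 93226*51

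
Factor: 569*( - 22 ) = -2^1 * 11^1 * 569^1 = - 12518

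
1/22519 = 1/22519= 0.00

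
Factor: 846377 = 7^2*23^1*751^1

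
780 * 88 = 68640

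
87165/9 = 9685 = 9685.00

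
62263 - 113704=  - 51441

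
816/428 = 204/107=   1.91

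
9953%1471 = 1127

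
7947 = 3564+4383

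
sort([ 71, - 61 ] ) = [ - 61 , 71] 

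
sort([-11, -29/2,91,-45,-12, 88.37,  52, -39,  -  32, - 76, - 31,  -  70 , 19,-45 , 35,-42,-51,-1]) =[-76,-70, - 51, - 45, - 45, -42,  -  39 , - 32, - 31, -29/2 ,  -  12, - 11, - 1, 19,35, 52, 88.37, 91 ] 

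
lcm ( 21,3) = 21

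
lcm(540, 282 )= 25380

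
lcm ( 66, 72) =792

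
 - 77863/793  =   - 77863/793 = - 98.19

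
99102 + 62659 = 161761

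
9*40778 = 367002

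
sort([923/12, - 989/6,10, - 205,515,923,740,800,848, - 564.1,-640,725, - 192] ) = [ -640,-564.1, - 205, - 192,-989/6,10,923/12, 515,725, 740,800,848,923] 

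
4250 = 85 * 50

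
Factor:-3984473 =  - 3984473^1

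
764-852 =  - 88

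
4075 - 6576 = - 2501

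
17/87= 17/87   =  0.20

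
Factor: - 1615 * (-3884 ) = 2^2 * 5^1* 17^1*19^1 * 971^1  =  6272660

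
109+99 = 208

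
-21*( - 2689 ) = 56469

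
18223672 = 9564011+8659661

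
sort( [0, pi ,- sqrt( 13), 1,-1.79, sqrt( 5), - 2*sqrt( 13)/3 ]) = [ - sqrt (13), - 2  *  sqrt( 13) /3,-1.79,0, 1,  sqrt(5),pi] 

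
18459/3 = 6153=6153.00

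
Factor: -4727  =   - 29^1*163^1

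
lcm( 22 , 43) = 946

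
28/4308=7/1077 = 0.01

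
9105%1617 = 1020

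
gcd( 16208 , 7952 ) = 16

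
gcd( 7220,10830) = 3610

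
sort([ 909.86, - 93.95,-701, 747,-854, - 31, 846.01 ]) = [ - 854, - 701, - 93.95, - 31, 747,846.01,909.86]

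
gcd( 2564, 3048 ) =4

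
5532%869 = 318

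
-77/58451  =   - 77/58451= - 0.00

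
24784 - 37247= - 12463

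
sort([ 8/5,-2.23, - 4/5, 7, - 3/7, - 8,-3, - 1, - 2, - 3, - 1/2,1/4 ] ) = [ - 8,-3, - 3, - 2.23,-2, - 1, - 4/5,-1/2,-3/7, 1/4,8/5,  7 ]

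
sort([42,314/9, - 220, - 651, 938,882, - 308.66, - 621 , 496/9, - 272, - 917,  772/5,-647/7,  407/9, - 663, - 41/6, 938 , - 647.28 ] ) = [ - 917, - 663, - 651, - 647.28, - 621, - 308.66,  -  272, - 220, - 647/7, - 41/6, 314/9, 42,407/9,496/9,772/5,882, 938,938 ]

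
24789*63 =1561707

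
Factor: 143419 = 143419^1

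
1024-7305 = - 6281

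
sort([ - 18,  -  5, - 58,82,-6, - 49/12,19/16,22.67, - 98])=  [ - 98, - 58, - 18, - 6, - 5, - 49/12, 19/16, 22.67,82 ] 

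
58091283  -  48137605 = 9953678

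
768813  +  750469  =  1519282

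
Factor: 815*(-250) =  - 2^1*5^4*163^1 = -  203750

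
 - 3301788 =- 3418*966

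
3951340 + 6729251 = 10680591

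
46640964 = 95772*487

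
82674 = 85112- 2438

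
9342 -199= 9143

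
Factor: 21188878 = 2^1*10594439^1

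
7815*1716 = 13410540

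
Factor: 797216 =2^5*7^1*3559^1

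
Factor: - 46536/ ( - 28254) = 2^2*7^1*  17^( -1)=28/17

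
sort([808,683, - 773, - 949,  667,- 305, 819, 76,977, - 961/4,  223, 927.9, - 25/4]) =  [ - 949, - 773, - 305, - 961/4, - 25/4,76,223,667,  683,808, 819, 927.9, 977]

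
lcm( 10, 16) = 80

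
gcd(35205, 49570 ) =5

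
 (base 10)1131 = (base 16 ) 46B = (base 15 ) 506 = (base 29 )1A0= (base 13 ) 690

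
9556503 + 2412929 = 11969432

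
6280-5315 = 965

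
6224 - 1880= 4344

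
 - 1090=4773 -5863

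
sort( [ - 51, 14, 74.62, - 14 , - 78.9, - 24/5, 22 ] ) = [-78.9, - 51, - 14, - 24/5,  14 , 22,74.62]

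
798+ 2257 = 3055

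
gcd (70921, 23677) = 1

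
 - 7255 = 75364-82619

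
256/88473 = 256/88473 = 0.00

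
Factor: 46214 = 2^1*7^1*3301^1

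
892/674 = 446/337 = 1.32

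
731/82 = 8  +  75/82 = 8.91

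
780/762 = 130/127 = 1.02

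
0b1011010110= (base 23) 18d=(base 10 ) 726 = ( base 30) o6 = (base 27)QO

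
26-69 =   -  43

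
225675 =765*295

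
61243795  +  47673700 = 108917495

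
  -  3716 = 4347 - 8063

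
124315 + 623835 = 748150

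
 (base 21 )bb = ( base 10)242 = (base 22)b0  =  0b11110010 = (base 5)1432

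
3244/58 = 55 + 27/29 = 55.93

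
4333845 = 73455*59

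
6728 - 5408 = 1320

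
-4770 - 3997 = - 8767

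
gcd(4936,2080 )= 8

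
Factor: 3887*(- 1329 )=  - 3^1*13^2*23^1*443^1 = - 5165823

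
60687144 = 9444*6426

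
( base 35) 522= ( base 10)6197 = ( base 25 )9mm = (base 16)1835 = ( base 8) 14065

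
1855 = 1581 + 274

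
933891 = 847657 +86234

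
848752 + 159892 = 1008644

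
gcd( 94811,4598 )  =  1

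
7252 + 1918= 9170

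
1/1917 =1/1917 = 0.00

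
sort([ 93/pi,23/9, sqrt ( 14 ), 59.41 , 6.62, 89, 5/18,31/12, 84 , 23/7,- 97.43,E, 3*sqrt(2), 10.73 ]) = [-97.43, 5/18,23/9,31/12, E, 23/7, sqrt(14), 3 * sqrt( 2), 6.62,10.73, 93/pi, 59.41, 84, 89]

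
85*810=68850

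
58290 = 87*670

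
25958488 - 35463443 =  - 9504955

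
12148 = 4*3037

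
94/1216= 47/608 =0.08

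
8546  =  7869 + 677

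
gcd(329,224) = 7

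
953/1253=953/1253 = 0.76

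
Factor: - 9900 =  - 2^2*3^2*5^2*11^1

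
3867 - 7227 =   -  3360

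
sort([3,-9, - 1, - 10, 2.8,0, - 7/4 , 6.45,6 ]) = [- 10, - 9 , - 7/4, - 1, 0, 2.8 , 3 , 6,  6.45]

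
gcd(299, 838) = 1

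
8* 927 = 7416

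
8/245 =8/245 = 0.03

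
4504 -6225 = -1721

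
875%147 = 140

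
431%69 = 17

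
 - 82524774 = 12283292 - 94808066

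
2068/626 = 1034/313  =  3.30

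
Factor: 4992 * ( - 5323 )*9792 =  - 260197097472= - 2^13*3^3*13^1*17^1*5323^1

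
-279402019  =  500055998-779458017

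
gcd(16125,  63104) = 1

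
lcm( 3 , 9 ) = 9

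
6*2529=15174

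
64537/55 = 5867/5 = 1173.40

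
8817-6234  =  2583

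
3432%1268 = 896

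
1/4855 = 1/4855 = 0.00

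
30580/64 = 477+13/16 = 477.81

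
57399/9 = 6377+2/3 = 6377.67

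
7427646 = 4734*1569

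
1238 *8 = 9904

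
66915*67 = 4483305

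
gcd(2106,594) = 54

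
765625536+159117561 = 924743097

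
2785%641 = 221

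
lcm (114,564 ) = 10716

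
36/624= 3/52  =  0.06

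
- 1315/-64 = 20+35/64 =20.55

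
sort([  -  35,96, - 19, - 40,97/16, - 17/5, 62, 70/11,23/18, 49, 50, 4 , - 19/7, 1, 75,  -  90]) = [ - 90,-40, - 35, - 19, - 17/5, - 19/7,1,23/18, 4, 97/16, 70/11,49,50, 62,  75, 96] 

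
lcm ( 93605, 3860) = 374420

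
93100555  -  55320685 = 37779870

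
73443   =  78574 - 5131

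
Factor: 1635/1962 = 2^( - 1 )*3^( - 1)*5^1 = 5/6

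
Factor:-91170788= - 2^2*47^1 * 484951^1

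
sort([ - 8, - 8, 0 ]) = [  -  8, - 8, 0]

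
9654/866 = 4827/433=11.15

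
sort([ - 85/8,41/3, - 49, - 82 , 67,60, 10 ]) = [ - 82 ,-49 , - 85/8 , 10,  41/3, 60,67]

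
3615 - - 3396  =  7011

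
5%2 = 1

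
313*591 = 184983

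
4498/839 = 4498/839 = 5.36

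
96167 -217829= - 121662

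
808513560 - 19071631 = 789441929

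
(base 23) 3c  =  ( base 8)121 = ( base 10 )81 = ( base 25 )36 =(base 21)3I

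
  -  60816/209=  - 60816/209  =  -  290.99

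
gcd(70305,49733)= 1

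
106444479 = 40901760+65542719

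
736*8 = 5888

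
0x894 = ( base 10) 2196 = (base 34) 1uk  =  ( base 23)43B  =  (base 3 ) 10000100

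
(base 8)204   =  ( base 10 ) 132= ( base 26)52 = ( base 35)3r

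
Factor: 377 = 13^1*29^1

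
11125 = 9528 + 1597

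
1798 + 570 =2368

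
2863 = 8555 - 5692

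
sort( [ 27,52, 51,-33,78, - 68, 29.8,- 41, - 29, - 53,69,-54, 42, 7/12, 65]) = [ - 68, - 54, - 53, - 41, - 33, - 29, 7/12,27, 29.8,42,  51,52,65,69,78]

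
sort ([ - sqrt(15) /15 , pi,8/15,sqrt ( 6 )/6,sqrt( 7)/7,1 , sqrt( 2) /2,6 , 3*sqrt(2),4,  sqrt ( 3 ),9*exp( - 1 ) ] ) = [ - sqrt(15) /15, sqrt( 7 ) /7,sqrt ( 6 )/6  ,  8/15,sqrt(2) /2,  1, sqrt(3),pi, 9*exp( - 1),  4, 3*sqrt( 2) , 6] 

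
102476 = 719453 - 616977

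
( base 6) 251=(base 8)147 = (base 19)58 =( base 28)3j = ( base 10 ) 103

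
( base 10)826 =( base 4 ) 30322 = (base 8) 1472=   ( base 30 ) RG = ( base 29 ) SE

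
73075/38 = 73075/38 = 1923.03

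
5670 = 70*81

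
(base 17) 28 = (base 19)24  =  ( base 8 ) 52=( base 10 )42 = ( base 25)1H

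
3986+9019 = 13005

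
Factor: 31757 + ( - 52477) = -20720 = -  2^4 *5^1*7^1*37^1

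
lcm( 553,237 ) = 1659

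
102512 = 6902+95610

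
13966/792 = 6983/396 = 17.63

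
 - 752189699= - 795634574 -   -  43444875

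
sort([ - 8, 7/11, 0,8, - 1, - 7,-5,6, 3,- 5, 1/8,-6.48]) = [ - 8 , - 7,  -  6.48,-5, - 5, - 1,0 , 1/8,7/11,3, 6, 8] 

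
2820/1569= 1 + 417/523 = 1.80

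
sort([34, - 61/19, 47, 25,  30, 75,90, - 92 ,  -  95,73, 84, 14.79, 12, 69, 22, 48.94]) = [-95, - 92, - 61/19, 12, 14.79, 22, 25, 30,34 , 47,48.94,69, 73, 75, 84, 90]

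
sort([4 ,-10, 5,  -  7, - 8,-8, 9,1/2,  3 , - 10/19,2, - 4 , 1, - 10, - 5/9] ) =[ - 10, - 10, - 8, -8,  -  7, - 4,- 5/9, - 10/19, 1/2,  1, 2 , 3,4, 5,9]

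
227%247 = 227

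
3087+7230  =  10317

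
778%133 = 113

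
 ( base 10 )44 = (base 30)1e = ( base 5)134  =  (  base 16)2c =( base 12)38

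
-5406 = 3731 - 9137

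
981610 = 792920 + 188690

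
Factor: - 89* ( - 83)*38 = 2^1*19^1*83^1*89^1 = 280706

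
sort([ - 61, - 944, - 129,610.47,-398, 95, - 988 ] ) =[ - 988, - 944, - 398, - 129,-61,  95, 610.47 ]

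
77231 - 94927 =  - 17696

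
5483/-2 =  - 5483/2 = - 2741.50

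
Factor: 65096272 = 2^4 * 61^1 * 66697^1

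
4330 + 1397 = 5727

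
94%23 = 2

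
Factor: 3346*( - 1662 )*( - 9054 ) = 2^3*3^3  *7^1*239^1 * 277^1 * 503^1 = 50349764808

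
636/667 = 636/667 = 0.95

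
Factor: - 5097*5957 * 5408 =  -164202179232 = - 2^5 * 3^1 * 7^1*13^2*23^1*  37^1 * 1699^1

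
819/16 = 819/16 = 51.19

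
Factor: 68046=2^1 *3^1 * 11^1 * 1031^1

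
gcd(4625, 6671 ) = 1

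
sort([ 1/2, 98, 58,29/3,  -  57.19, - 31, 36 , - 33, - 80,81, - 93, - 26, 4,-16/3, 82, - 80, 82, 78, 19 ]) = [- 93, - 80, - 80, - 57.19 , - 33, - 31, - 26, - 16/3, 1/2, 4,  29/3,19, 36,58, 78,81 , 82,  82, 98]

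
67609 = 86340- 18731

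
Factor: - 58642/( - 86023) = 2^1*7^( - 1)*109^1*269^1*12289^(-1)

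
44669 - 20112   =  24557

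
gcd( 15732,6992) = 1748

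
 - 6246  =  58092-64338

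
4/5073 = 4/5073 = 0.00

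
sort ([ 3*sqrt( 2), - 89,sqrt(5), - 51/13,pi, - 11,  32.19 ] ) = [ - 89,-11, - 51/13, sqrt(5), pi, 3*sqrt(2),32.19]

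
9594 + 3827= 13421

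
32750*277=9071750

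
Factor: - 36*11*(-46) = 2^3* 3^2*11^1*23^1 = 18216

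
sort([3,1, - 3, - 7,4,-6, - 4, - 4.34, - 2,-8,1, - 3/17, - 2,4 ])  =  [  -  8, - 7 ,- 6,- 4.34, - 4, - 3, - 2,-2, - 3/17,  1, 1 , 3, 4,4 ]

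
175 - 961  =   - 786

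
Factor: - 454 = -2^1 * 227^1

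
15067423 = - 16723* ( - 901 )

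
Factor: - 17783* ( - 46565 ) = 5^1*67^1*139^1*17783^1 = 828065395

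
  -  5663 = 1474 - 7137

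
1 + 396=397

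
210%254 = 210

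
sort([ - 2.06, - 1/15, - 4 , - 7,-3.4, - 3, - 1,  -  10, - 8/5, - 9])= [-10, - 9,- 7,- 4,-3.4 , - 3,-2.06, - 8/5, - 1 , - 1/15]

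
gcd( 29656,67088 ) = 8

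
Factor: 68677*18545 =1273614965=5^1*7^1*3709^1*9811^1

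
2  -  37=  - 35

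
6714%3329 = 56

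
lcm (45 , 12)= 180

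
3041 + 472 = 3513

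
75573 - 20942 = 54631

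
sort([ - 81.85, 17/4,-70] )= [  -  81.85,-70,17/4 ]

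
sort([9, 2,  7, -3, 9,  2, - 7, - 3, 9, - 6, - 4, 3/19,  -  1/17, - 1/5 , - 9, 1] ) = [  -  9,- 7, - 6, - 4, - 3, - 3, - 1/5, - 1/17,3/19, 1, 2 , 2, 7,9, 9,9 ]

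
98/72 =49/36  =  1.36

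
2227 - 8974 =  - 6747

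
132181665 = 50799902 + 81381763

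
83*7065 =586395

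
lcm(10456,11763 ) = 94104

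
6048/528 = 126/11=11.45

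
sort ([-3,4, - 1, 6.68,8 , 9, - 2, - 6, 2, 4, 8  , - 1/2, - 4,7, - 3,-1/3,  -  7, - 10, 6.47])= [ - 10, - 7 , - 6, - 4, - 3, - 3, - 2, - 1 ,  -  1/2, - 1/3, 2, 4, 4, 6.47, 6.68,  7, 8, 8, 9]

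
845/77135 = 169/15427 = 0.01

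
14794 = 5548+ 9246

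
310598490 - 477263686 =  - 166665196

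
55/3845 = 11/769 =0.01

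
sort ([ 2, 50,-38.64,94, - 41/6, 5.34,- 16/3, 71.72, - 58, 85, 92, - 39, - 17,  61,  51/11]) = [ - 58, - 39, - 38.64, -17 , - 41/6, - 16/3,2, 51/11,5.34, 50 , 61, 71.72, 85, 92,94] 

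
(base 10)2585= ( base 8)5031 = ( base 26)3LB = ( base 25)43a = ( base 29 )324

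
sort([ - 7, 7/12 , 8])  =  [-7, 7/12 , 8 ] 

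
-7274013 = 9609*( -757 ) 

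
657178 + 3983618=4640796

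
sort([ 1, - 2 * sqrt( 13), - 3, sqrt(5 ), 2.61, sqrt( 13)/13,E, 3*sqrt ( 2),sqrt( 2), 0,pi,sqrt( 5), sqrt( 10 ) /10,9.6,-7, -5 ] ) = [ - 2*sqrt( 13), - 7 , - 5,  -  3, 0, sqrt (13)/13,sqrt(10)/10, 1,sqrt( 2),sqrt(5), sqrt( 5),2.61, E,  pi, 3*sqrt(2), 9.6 ]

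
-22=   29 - 51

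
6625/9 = 736 + 1/9 = 736.11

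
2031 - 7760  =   - 5729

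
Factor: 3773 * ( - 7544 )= - 2^3*7^3*11^1*23^1 * 41^1 = -  28463512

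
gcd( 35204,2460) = 4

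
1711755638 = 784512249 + 927243389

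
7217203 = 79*91357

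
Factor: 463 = 463^1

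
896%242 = 170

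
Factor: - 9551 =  - 9551^1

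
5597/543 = 10 + 167/543 = 10.31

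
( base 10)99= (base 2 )1100011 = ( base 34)2V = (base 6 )243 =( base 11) 90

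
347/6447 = 347/6447 = 0.05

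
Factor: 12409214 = 2^1*109^1*56923^1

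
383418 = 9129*42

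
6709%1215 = 634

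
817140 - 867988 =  - 50848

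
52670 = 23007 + 29663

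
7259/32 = 226 + 27/32=226.84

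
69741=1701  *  41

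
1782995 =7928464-6145469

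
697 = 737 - 40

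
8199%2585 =444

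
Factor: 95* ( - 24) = -2280=- 2^3*3^1*5^1 * 19^1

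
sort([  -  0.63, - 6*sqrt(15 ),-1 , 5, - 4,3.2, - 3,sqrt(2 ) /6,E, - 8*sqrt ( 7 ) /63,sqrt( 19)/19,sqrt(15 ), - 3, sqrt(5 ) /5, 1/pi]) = [ - 6  *  sqrt ( 15 ), - 4 , - 3, - 3, - 1, - 0.63, - 8*sqrt( 7)/63,sqrt( 19 )/19,sqrt ( 2)/6,1/pi, sqrt( 5 ) /5 , E,3.2,  sqrt( 15),5]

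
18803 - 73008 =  - 54205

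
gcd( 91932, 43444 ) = 4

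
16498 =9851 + 6647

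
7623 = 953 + 6670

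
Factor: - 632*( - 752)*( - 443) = -2^7 * 47^1*79^1*443^1=-210541952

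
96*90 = 8640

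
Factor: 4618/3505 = 2^1*5^( - 1)*701^( - 1)*2309^1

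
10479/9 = 3493/3= 1164.33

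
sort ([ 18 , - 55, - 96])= [-96,  -  55,18]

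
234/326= 117/163 = 0.72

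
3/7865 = 3/7865=0.00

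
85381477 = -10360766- - 95742243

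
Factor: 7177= 7177^1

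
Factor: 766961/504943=13^1*58997^1*504943^ ( - 1)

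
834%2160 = 834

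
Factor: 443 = 443^1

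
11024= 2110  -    -  8914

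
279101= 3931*71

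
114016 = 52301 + 61715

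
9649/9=9649/9  =  1072.11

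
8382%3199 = 1984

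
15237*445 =6780465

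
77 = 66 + 11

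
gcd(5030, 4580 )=10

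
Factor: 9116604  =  2^2 *3^3*7^1*31^1 * 389^1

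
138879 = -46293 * ( -3)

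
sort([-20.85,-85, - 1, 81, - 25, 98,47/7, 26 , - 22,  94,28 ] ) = [ -85,-25, - 22,  -  20.85, - 1, 47/7, 26, 28, 81, 94, 98]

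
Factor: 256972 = 2^2*17^1*3779^1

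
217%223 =217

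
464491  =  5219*89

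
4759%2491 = 2268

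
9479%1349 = 36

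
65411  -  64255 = 1156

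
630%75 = 30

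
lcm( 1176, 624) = 30576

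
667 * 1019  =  679673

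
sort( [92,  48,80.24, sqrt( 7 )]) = [ sqrt(7),  48,80.24, 92 ]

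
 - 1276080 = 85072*( - 15 )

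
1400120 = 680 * 2059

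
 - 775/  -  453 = 775/453  =  1.71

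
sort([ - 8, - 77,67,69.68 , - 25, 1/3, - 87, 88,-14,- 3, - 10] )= [ - 87, - 77, - 25, - 14, - 10,-8,-3, 1/3,67,69.68, 88] 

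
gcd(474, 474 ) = 474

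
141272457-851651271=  - 710378814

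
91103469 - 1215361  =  89888108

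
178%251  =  178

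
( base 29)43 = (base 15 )7e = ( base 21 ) 5e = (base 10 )119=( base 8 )167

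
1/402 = 1/402=0.00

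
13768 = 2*6884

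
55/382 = 55/382  =  0.14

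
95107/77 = 95107/77 = 1235.16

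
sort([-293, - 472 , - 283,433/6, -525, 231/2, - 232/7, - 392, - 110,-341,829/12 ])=[-525 , - 472, - 392, - 341,  -  293,-283, - 110,-232/7, 829/12,433/6,231/2]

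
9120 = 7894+1226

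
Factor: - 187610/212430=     -  3^( - 1)*  97^( - 1)*257^1 = - 257/291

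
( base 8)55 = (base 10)45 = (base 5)140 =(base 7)63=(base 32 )1d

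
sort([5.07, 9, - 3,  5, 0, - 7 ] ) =[ - 7, - 3,0,5 , 5.07 , 9 ]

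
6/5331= 2/1777 = 0.00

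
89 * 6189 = 550821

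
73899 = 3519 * 21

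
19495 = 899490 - 879995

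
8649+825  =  9474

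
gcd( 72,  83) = 1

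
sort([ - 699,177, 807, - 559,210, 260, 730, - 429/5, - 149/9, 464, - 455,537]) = [ - 699, - 559, - 455, - 429/5, - 149/9 , 177, 210 , 260, 464,537,730,807]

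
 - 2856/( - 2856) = 1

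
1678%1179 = 499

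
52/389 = 52/389 = 0.13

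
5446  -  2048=3398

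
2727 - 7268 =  - 4541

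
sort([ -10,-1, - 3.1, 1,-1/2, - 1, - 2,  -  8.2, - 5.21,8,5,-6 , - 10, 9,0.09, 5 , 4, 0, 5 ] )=[  -  10, - 10, - 8.2, - 6,  -  5.21,-3.1,-2, - 1, - 1, - 1/2,0,0.09 , 1, 4, 5,  5, 5,8, 9]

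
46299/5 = 9259+4/5 =9259.80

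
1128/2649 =376/883 = 0.43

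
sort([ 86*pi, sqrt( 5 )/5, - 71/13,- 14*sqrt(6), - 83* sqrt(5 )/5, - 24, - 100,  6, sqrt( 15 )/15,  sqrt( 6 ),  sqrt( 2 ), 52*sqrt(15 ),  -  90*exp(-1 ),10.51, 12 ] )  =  [-100,-83*sqrt( 5 ) /5,-14*sqrt(6 ),-90 * exp(-1 ), - 24,  -  71/13, sqrt( 15 )/15, sqrt( 5 ) /5 , sqrt( 2 ), sqrt(6), 6, 10.51 , 12, 52* sqrt(15 ), 86*pi ]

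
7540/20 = 377 = 377.00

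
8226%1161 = 99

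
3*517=1551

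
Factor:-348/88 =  - 2^( - 1 ) * 3^1*11^( - 1)*29^1 = - 87/22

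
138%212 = 138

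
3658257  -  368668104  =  -365009847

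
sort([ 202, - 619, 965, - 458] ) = [ - 619,  -  458,202, 965]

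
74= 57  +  17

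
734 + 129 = 863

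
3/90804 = 1/30268 = 0.00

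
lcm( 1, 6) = 6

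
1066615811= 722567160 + 344048651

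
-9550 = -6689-2861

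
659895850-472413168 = 187482682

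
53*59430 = 3149790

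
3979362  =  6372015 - 2392653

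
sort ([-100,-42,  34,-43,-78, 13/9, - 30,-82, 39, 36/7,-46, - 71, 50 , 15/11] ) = [ - 100,  -  82, - 78,-71,-46,  -  43,- 42, - 30 , 15/11, 13/9, 36/7, 34,39, 50 ] 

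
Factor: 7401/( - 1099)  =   - 3^1*7^( - 1 )*157^ ( - 1)*2467^1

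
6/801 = 2/267 = 0.01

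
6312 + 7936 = 14248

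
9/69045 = 3/23015= 0.00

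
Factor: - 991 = - 991^1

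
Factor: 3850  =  2^1*5^2 *7^1*11^1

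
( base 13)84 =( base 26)44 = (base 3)11000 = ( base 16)6C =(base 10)108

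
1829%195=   74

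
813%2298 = 813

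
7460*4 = 29840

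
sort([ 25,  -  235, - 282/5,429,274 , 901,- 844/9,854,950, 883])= [ - 235,  -  844/9 , - 282/5,25,274,429, 854,883,901,950 ]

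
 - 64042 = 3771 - 67813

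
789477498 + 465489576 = 1254967074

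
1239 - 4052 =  - 2813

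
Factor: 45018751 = 23^1 * 37^1*52901^1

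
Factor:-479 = -479^1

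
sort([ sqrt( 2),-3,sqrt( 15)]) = [ -3,sqrt (2), sqrt( 15) ] 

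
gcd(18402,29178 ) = 6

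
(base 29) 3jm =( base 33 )2RR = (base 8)6030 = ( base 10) 3096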